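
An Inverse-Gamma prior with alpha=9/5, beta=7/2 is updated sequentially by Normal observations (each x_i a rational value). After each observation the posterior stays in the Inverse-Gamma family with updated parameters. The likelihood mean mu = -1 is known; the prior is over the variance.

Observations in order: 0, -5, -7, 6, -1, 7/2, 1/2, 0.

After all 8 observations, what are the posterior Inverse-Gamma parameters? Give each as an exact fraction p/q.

alpha=29/5, beta=265/4

obs 1: x=0 → posterior Inverse-Gamma(23/10, 4)
obs 2: x=-5 → posterior Inverse-Gamma(14/5, 12)
obs 3: x=-7 → posterior Inverse-Gamma(33/10, 30)
obs 4: x=6 → posterior Inverse-Gamma(19/5, 109/2)
obs 5: x=-1 → posterior Inverse-Gamma(43/10, 109/2)
obs 6: x=7/2 → posterior Inverse-Gamma(24/5, 517/8)
obs 7: x=1/2 → posterior Inverse-Gamma(53/10, 263/4)
obs 8: x=0 → posterior Inverse-Gamma(29/5, 265/4)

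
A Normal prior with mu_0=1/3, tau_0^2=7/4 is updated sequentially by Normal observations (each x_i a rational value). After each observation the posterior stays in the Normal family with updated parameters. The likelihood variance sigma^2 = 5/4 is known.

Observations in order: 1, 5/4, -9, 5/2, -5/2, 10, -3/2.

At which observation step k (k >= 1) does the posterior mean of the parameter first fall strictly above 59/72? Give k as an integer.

obs 1: x=1 → posterior Normal(13/18, 35/48)
obs 2: x=5/4 → posterior Normal(11/12, 35/76)
obs 3: x=-9 → posterior Normal(-547/312, 35/104)
obs 4: x=5/2 → posterior Normal(-337/396, 35/132)
obs 5: x=-5/2 → posterior Normal(-547/480, 7/32)
obs 6: x=10 → posterior Normal(293/564, 35/188)
obs 7: x=-3/2 → posterior Normal(167/648, 35/216)

k = 2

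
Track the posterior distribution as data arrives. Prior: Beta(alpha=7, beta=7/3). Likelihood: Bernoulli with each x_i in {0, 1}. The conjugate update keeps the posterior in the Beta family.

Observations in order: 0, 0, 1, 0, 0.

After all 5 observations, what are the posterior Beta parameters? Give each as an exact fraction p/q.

obs 1: x=0 → posterior Beta(7, 10/3)
obs 2: x=0 → posterior Beta(7, 13/3)
obs 3: x=1 → posterior Beta(8, 13/3)
obs 4: x=0 → posterior Beta(8, 16/3)
obs 5: x=0 → posterior Beta(8, 19/3)

alpha=8, beta=19/3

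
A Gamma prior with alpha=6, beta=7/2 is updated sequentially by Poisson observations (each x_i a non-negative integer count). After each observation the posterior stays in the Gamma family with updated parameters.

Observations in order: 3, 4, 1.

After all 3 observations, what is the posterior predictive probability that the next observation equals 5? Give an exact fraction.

obs 1: x=3 → posterior Gamma(9, 9/2)
obs 2: x=4 → posterior Gamma(13, 11/2)
obs 3: x=1 → posterior Gamma(14, 13/2)

119948234213943140096/2463153133392333984375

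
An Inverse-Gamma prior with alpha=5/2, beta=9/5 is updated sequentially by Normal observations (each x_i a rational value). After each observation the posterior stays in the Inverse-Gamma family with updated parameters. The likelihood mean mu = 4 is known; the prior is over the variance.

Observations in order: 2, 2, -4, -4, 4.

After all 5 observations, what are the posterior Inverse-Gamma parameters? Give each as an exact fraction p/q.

obs 1: x=2 → posterior Inverse-Gamma(3, 19/5)
obs 2: x=2 → posterior Inverse-Gamma(7/2, 29/5)
obs 3: x=-4 → posterior Inverse-Gamma(4, 189/5)
obs 4: x=-4 → posterior Inverse-Gamma(9/2, 349/5)
obs 5: x=4 → posterior Inverse-Gamma(5, 349/5)

alpha=5, beta=349/5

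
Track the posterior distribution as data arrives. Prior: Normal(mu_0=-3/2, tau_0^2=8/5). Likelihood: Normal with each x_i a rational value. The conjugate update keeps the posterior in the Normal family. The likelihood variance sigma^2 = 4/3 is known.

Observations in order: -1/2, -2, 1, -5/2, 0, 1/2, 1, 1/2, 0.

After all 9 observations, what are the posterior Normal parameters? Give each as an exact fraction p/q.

obs 1: x=-1/2 → posterior Normal(-21/22, 8/11)
obs 2: x=-2 → posterior Normal(-45/34, 8/17)
obs 3: x=1 → posterior Normal(-33/46, 8/23)
obs 4: x=-5/2 → posterior Normal(-63/58, 8/29)
obs 5: x=0 → posterior Normal(-9/10, 8/35)
obs 6: x=1/2 → posterior Normal(-57/82, 8/41)
obs 7: x=1 → posterior Normal(-45/94, 8/47)
obs 8: x=1/2 → posterior Normal(-39/106, 8/53)
obs 9: x=0 → posterior Normal(-39/118, 8/59)

mu_0=-39/118, tau_0^2=8/59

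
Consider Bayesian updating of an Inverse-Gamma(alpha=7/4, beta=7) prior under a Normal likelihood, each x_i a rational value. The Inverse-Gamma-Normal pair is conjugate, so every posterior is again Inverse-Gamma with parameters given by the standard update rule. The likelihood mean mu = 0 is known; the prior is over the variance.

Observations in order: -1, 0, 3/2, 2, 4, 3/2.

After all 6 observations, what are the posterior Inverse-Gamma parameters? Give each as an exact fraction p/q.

obs 1: x=-1 → posterior Inverse-Gamma(9/4, 15/2)
obs 2: x=0 → posterior Inverse-Gamma(11/4, 15/2)
obs 3: x=3/2 → posterior Inverse-Gamma(13/4, 69/8)
obs 4: x=2 → posterior Inverse-Gamma(15/4, 85/8)
obs 5: x=4 → posterior Inverse-Gamma(17/4, 149/8)
obs 6: x=3/2 → posterior Inverse-Gamma(19/4, 79/4)

alpha=19/4, beta=79/4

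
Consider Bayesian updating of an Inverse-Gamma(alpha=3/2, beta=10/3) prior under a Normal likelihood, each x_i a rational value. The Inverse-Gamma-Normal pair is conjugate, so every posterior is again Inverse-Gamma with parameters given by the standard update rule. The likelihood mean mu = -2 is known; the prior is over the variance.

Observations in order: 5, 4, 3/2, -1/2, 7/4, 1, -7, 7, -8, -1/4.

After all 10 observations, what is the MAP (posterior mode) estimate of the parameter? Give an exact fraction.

obs 1: x=5 → posterior Inverse-Gamma(2, 167/6)
obs 2: x=4 → posterior Inverse-Gamma(5/2, 275/6)
obs 3: x=3/2 → posterior Inverse-Gamma(3, 1247/24)
obs 4: x=-1/2 → posterior Inverse-Gamma(7/2, 637/12)
obs 5: x=7/4 → posterior Inverse-Gamma(4, 5771/96)
obs 6: x=1 → posterior Inverse-Gamma(9/2, 6203/96)
obs 7: x=-7 → posterior Inverse-Gamma(5, 7403/96)
obs 8: x=7 → posterior Inverse-Gamma(11/2, 11291/96)
obs 9: x=-8 → posterior Inverse-Gamma(6, 13019/96)
obs 10: x=-1/4 → posterior Inverse-Gamma(13/2, 6583/48)

6583/360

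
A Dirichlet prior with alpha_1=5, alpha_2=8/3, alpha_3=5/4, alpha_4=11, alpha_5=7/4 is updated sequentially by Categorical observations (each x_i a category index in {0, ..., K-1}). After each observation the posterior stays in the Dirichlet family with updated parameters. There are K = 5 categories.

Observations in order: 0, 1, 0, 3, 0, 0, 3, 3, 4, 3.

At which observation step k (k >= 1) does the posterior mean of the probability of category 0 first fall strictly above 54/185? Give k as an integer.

obs 1: x=0 → posterior Dirichlet(6, 8/3, 5/4, 11, 7/4)
obs 2: x=1 → posterior Dirichlet(6, 11/3, 5/4, 11, 7/4)
obs 3: x=0 → posterior Dirichlet(7, 11/3, 5/4, 11, 7/4)
obs 4: x=3 → posterior Dirichlet(7, 11/3, 5/4, 12, 7/4)
obs 5: x=0 → posterior Dirichlet(8, 11/3, 5/4, 12, 7/4)
obs 6: x=0 → posterior Dirichlet(9, 11/3, 5/4, 12, 7/4)
obs 7: x=3 → posterior Dirichlet(9, 11/3, 5/4, 13, 7/4)
obs 8: x=3 → posterior Dirichlet(9, 11/3, 5/4, 14, 7/4)
obs 9: x=4 → posterior Dirichlet(9, 11/3, 5/4, 14, 11/4)
obs 10: x=3 → posterior Dirichlet(9, 11/3, 5/4, 15, 11/4)

k = 5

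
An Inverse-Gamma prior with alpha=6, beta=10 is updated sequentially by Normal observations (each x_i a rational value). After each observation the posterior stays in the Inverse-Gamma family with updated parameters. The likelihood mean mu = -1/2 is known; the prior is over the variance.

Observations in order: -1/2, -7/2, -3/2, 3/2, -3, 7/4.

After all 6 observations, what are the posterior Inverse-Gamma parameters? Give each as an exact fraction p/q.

obs 1: x=-1/2 → posterior Inverse-Gamma(13/2, 10)
obs 2: x=-7/2 → posterior Inverse-Gamma(7, 29/2)
obs 3: x=-3/2 → posterior Inverse-Gamma(15/2, 15)
obs 4: x=3/2 → posterior Inverse-Gamma(8, 17)
obs 5: x=-3 → posterior Inverse-Gamma(17/2, 161/8)
obs 6: x=7/4 → posterior Inverse-Gamma(9, 725/32)

alpha=9, beta=725/32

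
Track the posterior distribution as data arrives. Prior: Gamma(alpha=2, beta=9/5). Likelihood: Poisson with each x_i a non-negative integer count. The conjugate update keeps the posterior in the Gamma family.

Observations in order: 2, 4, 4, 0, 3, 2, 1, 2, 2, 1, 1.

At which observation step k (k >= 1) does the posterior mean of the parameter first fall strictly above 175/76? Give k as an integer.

k = 3

obs 1: x=2 → posterior Gamma(4, 14/5)
obs 2: x=4 → posterior Gamma(8, 19/5)
obs 3: x=4 → posterior Gamma(12, 24/5)
obs 4: x=0 → posterior Gamma(12, 29/5)
obs 5: x=3 → posterior Gamma(15, 34/5)
obs 6: x=2 → posterior Gamma(17, 39/5)
obs 7: x=1 → posterior Gamma(18, 44/5)
obs 8: x=2 → posterior Gamma(20, 49/5)
obs 9: x=2 → posterior Gamma(22, 54/5)
obs 10: x=1 → posterior Gamma(23, 59/5)
obs 11: x=1 → posterior Gamma(24, 64/5)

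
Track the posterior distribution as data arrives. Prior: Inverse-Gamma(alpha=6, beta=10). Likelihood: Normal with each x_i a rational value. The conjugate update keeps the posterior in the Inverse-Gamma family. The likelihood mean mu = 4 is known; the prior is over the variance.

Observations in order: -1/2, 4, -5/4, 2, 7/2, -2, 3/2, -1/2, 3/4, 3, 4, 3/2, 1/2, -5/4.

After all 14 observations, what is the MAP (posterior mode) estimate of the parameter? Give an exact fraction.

obs 1: x=-1/2 → posterior Inverse-Gamma(13/2, 161/8)
obs 2: x=4 → posterior Inverse-Gamma(7, 161/8)
obs 3: x=-5/4 → posterior Inverse-Gamma(15/2, 1085/32)
obs 4: x=2 → posterior Inverse-Gamma(8, 1149/32)
obs 5: x=7/2 → posterior Inverse-Gamma(17/2, 1153/32)
obs 6: x=-2 → posterior Inverse-Gamma(9, 1729/32)
obs 7: x=3/2 → posterior Inverse-Gamma(19/2, 1829/32)
obs 8: x=-1/2 → posterior Inverse-Gamma(10, 2153/32)
obs 9: x=3/4 → posterior Inverse-Gamma(21/2, 1161/16)
obs 10: x=3 → posterior Inverse-Gamma(11, 1169/16)
obs 11: x=4 → posterior Inverse-Gamma(23/2, 1169/16)
obs 12: x=3/2 → posterior Inverse-Gamma(12, 1219/16)
obs 13: x=1/2 → posterior Inverse-Gamma(25/2, 1317/16)
obs 14: x=-5/4 → posterior Inverse-Gamma(13, 3075/32)

3075/448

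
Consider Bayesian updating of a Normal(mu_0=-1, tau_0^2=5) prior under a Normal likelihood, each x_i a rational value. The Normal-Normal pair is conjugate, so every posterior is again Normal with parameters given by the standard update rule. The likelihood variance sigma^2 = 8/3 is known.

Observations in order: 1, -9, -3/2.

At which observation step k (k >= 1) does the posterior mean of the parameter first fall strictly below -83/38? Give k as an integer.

obs 1: x=1 → posterior Normal(7/23, 40/23)
obs 2: x=-9 → posterior Normal(-64/19, 20/19)
obs 3: x=-3/2 → posterior Normal(-301/106, 40/53)

k = 2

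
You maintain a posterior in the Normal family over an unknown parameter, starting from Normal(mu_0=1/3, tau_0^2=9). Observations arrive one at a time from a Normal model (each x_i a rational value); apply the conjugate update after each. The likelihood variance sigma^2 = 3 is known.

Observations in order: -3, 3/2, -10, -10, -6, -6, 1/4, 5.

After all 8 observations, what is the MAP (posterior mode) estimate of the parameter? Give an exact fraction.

obs 1: x=-3 → posterior Normal(-13/6, 9/4)
obs 2: x=3/2 → posterior Normal(-25/42, 9/7)
obs 3: x=-10 → posterior Normal(-41/12, 9/10)
obs 4: x=-10 → posterior Normal(-385/78, 9/13)
obs 5: x=-6 → posterior Normal(-493/96, 9/16)
obs 6: x=-6 → posterior Normal(-601/114, 9/19)
obs 7: x=1/4 → posterior Normal(-1193/264, 9/22)
obs 8: x=5 → posterior Normal(-1013/300, 9/25)

-1013/300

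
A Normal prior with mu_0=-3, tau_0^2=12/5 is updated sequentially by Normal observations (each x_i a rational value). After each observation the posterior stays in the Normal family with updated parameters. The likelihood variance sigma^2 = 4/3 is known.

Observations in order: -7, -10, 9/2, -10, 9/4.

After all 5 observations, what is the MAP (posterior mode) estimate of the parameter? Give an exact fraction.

obs 1: x=-7 → posterior Normal(-39/7, 6/7)
obs 2: x=-10 → posterior Normal(-168/23, 12/23)
obs 3: x=9/2 → posterior Normal(-255/64, 3/8)
obs 4: x=-10 → posterior Normal(-435/82, 12/41)
obs 5: x=9/4 → posterior Normal(-789/200, 6/25)

-789/200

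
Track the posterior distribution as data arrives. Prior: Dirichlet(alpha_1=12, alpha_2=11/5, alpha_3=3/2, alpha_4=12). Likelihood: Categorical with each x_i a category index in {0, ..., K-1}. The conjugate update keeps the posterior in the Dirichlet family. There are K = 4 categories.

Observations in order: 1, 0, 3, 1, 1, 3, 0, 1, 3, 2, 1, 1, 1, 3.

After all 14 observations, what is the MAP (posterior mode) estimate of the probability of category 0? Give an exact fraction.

obs 1: x=1 → posterior Dirichlet(12, 16/5, 3/2, 12)
obs 2: x=0 → posterior Dirichlet(13, 16/5, 3/2, 12)
obs 3: x=3 → posterior Dirichlet(13, 16/5, 3/2, 13)
obs 4: x=1 → posterior Dirichlet(13, 21/5, 3/2, 13)
obs 5: x=1 → posterior Dirichlet(13, 26/5, 3/2, 13)
obs 6: x=3 → posterior Dirichlet(13, 26/5, 3/2, 14)
obs 7: x=0 → posterior Dirichlet(14, 26/5, 3/2, 14)
obs 8: x=1 → posterior Dirichlet(14, 31/5, 3/2, 14)
obs 9: x=3 → posterior Dirichlet(14, 31/5, 3/2, 15)
obs 10: x=2 → posterior Dirichlet(14, 31/5, 5/2, 15)
obs 11: x=1 → posterior Dirichlet(14, 36/5, 5/2, 15)
obs 12: x=1 → posterior Dirichlet(14, 41/5, 5/2, 15)
obs 13: x=1 → posterior Dirichlet(14, 46/5, 5/2, 15)
obs 14: x=3 → posterior Dirichlet(14, 46/5, 5/2, 16)

10/29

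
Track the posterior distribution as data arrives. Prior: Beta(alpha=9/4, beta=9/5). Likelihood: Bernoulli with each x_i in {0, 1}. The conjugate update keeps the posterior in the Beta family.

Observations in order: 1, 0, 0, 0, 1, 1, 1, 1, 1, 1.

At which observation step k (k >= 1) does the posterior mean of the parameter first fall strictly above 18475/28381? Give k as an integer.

k = 10

obs 1: x=1 → posterior Beta(13/4, 9/5)
obs 2: x=0 → posterior Beta(13/4, 14/5)
obs 3: x=0 → posterior Beta(13/4, 19/5)
obs 4: x=0 → posterior Beta(13/4, 24/5)
obs 5: x=1 → posterior Beta(17/4, 24/5)
obs 6: x=1 → posterior Beta(21/4, 24/5)
obs 7: x=1 → posterior Beta(25/4, 24/5)
obs 8: x=1 → posterior Beta(29/4, 24/5)
obs 9: x=1 → posterior Beta(33/4, 24/5)
obs 10: x=1 → posterior Beta(37/4, 24/5)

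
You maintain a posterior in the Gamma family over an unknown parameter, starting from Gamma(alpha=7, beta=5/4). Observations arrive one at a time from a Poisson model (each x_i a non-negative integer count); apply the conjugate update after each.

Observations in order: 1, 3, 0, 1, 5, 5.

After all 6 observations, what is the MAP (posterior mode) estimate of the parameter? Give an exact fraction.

84/29

obs 1: x=1 → posterior Gamma(8, 9/4)
obs 2: x=3 → posterior Gamma(11, 13/4)
obs 3: x=0 → posterior Gamma(11, 17/4)
obs 4: x=1 → posterior Gamma(12, 21/4)
obs 5: x=5 → posterior Gamma(17, 25/4)
obs 6: x=5 → posterior Gamma(22, 29/4)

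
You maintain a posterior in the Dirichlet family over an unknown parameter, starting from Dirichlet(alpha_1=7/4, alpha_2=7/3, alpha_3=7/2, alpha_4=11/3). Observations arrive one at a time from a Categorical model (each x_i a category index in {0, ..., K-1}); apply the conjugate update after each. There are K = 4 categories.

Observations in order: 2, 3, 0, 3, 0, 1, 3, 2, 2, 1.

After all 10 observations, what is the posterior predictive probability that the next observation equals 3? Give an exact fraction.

16/51

obs 1: x=2 → posterior Dirichlet(7/4, 7/3, 9/2, 11/3)
obs 2: x=3 → posterior Dirichlet(7/4, 7/3, 9/2, 14/3)
obs 3: x=0 → posterior Dirichlet(11/4, 7/3, 9/2, 14/3)
obs 4: x=3 → posterior Dirichlet(11/4, 7/3, 9/2, 17/3)
obs 5: x=0 → posterior Dirichlet(15/4, 7/3, 9/2, 17/3)
obs 6: x=1 → posterior Dirichlet(15/4, 10/3, 9/2, 17/3)
obs 7: x=3 → posterior Dirichlet(15/4, 10/3, 9/2, 20/3)
obs 8: x=2 → posterior Dirichlet(15/4, 10/3, 11/2, 20/3)
obs 9: x=2 → posterior Dirichlet(15/4, 10/3, 13/2, 20/3)
obs 10: x=1 → posterior Dirichlet(15/4, 13/3, 13/2, 20/3)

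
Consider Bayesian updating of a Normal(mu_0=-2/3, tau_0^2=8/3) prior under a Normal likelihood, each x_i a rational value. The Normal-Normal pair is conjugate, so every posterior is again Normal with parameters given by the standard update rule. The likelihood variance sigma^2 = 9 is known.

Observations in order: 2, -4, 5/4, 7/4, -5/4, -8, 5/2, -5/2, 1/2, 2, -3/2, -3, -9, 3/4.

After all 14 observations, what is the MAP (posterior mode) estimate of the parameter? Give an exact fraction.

-166/139

obs 1: x=2 → posterior Normal(-2/35, 72/35)
obs 2: x=-4 → posterior Normal(-34/43, 72/43)
obs 3: x=5/4 → posterior Normal(-8/17, 24/17)
obs 4: x=7/4 → posterior Normal(-10/59, 72/59)
obs 5: x=-5/4 → posterior Normal(-20/67, 72/67)
obs 6: x=-8 → posterior Normal(-28/25, 24/25)
obs 7: x=5/2 → posterior Normal(-64/83, 72/83)
obs 8: x=-5/2 → posterior Normal(-12/13, 72/91)
obs 9: x=1/2 → posterior Normal(-80/99, 8/11)
obs 10: x=2 → posterior Normal(-64/107, 72/107)
obs 11: x=-3/2 → posterior Normal(-76/115, 72/115)
obs 12: x=-3 → posterior Normal(-100/123, 24/41)
obs 13: x=-9 → posterior Normal(-172/131, 72/131)
obs 14: x=3/4 → posterior Normal(-166/139, 72/139)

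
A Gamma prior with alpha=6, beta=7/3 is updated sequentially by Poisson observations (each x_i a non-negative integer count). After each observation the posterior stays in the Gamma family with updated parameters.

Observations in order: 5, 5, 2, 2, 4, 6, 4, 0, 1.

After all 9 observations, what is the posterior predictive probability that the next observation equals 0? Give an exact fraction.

obs 1: x=5 → posterior Gamma(11, 10/3)
obs 2: x=5 → posterior Gamma(16, 13/3)
obs 3: x=2 → posterior Gamma(18, 16/3)
obs 4: x=2 → posterior Gamma(20, 19/3)
obs 5: x=4 → posterior Gamma(24, 22/3)
obs 6: x=6 → posterior Gamma(30, 25/3)
obs 7: x=4 → posterior Gamma(34, 28/3)
obs 8: x=0 → posterior Gamma(34, 31/3)
obs 9: x=1 → posterior Gamma(35, 34/3)

399725722782532944388077717044552088857010024925364224/7710105884424969623139759010953858981831553019262380893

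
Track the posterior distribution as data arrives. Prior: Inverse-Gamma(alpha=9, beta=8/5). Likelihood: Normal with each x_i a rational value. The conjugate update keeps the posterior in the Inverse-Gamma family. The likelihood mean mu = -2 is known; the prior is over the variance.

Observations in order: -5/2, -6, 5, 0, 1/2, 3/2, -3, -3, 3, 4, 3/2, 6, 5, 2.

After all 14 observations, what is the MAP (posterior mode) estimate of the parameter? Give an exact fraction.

obs 1: x=-5/2 → posterior Inverse-Gamma(19/2, 69/40)
obs 2: x=-6 → posterior Inverse-Gamma(10, 389/40)
obs 3: x=5 → posterior Inverse-Gamma(21/2, 1369/40)
obs 4: x=0 → posterior Inverse-Gamma(11, 1449/40)
obs 5: x=1/2 → posterior Inverse-Gamma(23/2, 787/20)
obs 6: x=3/2 → posterior Inverse-Gamma(12, 1819/40)
obs 7: x=-3 → posterior Inverse-Gamma(25/2, 1839/40)
obs 8: x=-3 → posterior Inverse-Gamma(13, 1859/40)
obs 9: x=3 → posterior Inverse-Gamma(27/2, 2359/40)
obs 10: x=4 → posterior Inverse-Gamma(14, 3079/40)
obs 11: x=3/2 → posterior Inverse-Gamma(29/2, 831/10)
obs 12: x=6 → posterior Inverse-Gamma(15, 1151/10)
obs 13: x=5 → posterior Inverse-Gamma(31/2, 698/5)
obs 14: x=2 → posterior Inverse-Gamma(16, 738/5)

738/85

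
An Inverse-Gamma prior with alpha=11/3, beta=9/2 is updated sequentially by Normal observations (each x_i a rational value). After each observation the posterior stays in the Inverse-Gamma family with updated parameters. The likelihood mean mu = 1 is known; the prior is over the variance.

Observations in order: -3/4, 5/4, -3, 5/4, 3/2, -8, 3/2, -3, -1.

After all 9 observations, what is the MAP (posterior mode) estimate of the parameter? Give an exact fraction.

1245/176

obs 1: x=-3/4 → posterior Inverse-Gamma(25/6, 193/32)
obs 2: x=5/4 → posterior Inverse-Gamma(14/3, 97/16)
obs 3: x=-3 → posterior Inverse-Gamma(31/6, 225/16)
obs 4: x=5/4 → posterior Inverse-Gamma(17/3, 451/32)
obs 5: x=3/2 → posterior Inverse-Gamma(37/6, 455/32)
obs 6: x=-8 → posterior Inverse-Gamma(20/3, 1751/32)
obs 7: x=3/2 → posterior Inverse-Gamma(43/6, 1755/32)
obs 8: x=-3 → posterior Inverse-Gamma(23/3, 2011/32)
obs 9: x=-1 → posterior Inverse-Gamma(49/6, 2075/32)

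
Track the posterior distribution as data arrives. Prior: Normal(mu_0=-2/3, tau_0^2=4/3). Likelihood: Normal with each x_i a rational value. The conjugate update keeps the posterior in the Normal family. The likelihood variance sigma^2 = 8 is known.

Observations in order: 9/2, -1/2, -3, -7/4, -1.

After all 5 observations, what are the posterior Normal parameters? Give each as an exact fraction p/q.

obs 1: x=9/2 → posterior Normal(1/14, 8/7)
obs 2: x=-1/2 → posterior Normal(0, 1)
obs 3: x=-3 → posterior Normal(-1/3, 8/9)
obs 4: x=-7/4 → posterior Normal(-19/40, 4/5)
obs 5: x=-1 → posterior Normal(-23/44, 8/11)

mu_0=-23/44, tau_0^2=8/11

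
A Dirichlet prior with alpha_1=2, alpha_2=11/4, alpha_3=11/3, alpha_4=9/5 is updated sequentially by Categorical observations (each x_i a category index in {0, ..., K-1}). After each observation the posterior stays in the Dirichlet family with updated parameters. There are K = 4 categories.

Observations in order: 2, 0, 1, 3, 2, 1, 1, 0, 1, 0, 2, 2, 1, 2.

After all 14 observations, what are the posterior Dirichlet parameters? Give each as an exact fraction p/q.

obs 1: x=2 → posterior Dirichlet(2, 11/4, 14/3, 9/5)
obs 2: x=0 → posterior Dirichlet(3, 11/4, 14/3, 9/5)
obs 3: x=1 → posterior Dirichlet(3, 15/4, 14/3, 9/5)
obs 4: x=3 → posterior Dirichlet(3, 15/4, 14/3, 14/5)
obs 5: x=2 → posterior Dirichlet(3, 15/4, 17/3, 14/5)
obs 6: x=1 → posterior Dirichlet(3, 19/4, 17/3, 14/5)
obs 7: x=1 → posterior Dirichlet(3, 23/4, 17/3, 14/5)
obs 8: x=0 → posterior Dirichlet(4, 23/4, 17/3, 14/5)
obs 9: x=1 → posterior Dirichlet(4, 27/4, 17/3, 14/5)
obs 10: x=0 → posterior Dirichlet(5, 27/4, 17/3, 14/5)
obs 11: x=2 → posterior Dirichlet(5, 27/4, 20/3, 14/5)
obs 12: x=2 → posterior Dirichlet(5, 27/4, 23/3, 14/5)
obs 13: x=1 → posterior Dirichlet(5, 31/4, 23/3, 14/5)
obs 14: x=2 → posterior Dirichlet(5, 31/4, 26/3, 14/5)

alpha_1=5, alpha_2=31/4, alpha_3=26/3, alpha_4=14/5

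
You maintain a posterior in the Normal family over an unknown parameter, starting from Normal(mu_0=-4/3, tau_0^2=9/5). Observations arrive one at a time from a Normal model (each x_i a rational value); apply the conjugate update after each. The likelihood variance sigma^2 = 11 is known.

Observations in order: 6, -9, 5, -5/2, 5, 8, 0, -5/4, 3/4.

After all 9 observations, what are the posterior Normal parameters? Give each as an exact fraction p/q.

mu_0=13/51, tau_0^2=99/136

obs 1: x=6 → posterior Normal(-29/96, 99/64)
obs 2: x=-9 → posterior Normal(-301/219, 99/73)
obs 3: x=5 → posterior Normal(-83/123, 99/82)
obs 4: x=-5/2 → posterior Normal(-467/546, 99/91)
obs 5: x=5 → posterior Normal(-197/600, 99/100)
obs 6: x=8 → posterior Normal(235/654, 99/109)
obs 7: x=0 → posterior Normal(235/708, 99/118)
obs 8: x=-5/4 → posterior Normal(335/1524, 99/127)
obs 9: x=3/4 → posterior Normal(13/51, 99/136)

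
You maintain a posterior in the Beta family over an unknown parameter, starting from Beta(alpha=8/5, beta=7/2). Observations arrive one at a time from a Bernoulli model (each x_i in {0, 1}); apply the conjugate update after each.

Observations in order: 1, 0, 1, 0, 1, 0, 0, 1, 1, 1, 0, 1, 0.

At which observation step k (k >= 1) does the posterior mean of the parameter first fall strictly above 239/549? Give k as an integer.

k = 3

obs 1: x=1 → posterior Beta(13/5, 7/2)
obs 2: x=0 → posterior Beta(13/5, 9/2)
obs 3: x=1 → posterior Beta(18/5, 9/2)
obs 4: x=0 → posterior Beta(18/5, 11/2)
obs 5: x=1 → posterior Beta(23/5, 11/2)
obs 6: x=0 → posterior Beta(23/5, 13/2)
obs 7: x=0 → posterior Beta(23/5, 15/2)
obs 8: x=1 → posterior Beta(28/5, 15/2)
obs 9: x=1 → posterior Beta(33/5, 15/2)
obs 10: x=1 → posterior Beta(38/5, 15/2)
obs 11: x=0 → posterior Beta(38/5, 17/2)
obs 12: x=1 → posterior Beta(43/5, 17/2)
obs 13: x=0 → posterior Beta(43/5, 19/2)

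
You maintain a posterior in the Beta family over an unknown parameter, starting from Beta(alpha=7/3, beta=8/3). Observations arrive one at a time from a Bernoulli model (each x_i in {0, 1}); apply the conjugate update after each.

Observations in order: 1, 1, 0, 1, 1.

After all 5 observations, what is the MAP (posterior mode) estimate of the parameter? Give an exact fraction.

2/3

obs 1: x=1 → posterior Beta(10/3, 8/3)
obs 2: x=1 → posterior Beta(13/3, 8/3)
obs 3: x=0 → posterior Beta(13/3, 11/3)
obs 4: x=1 → posterior Beta(16/3, 11/3)
obs 5: x=1 → posterior Beta(19/3, 11/3)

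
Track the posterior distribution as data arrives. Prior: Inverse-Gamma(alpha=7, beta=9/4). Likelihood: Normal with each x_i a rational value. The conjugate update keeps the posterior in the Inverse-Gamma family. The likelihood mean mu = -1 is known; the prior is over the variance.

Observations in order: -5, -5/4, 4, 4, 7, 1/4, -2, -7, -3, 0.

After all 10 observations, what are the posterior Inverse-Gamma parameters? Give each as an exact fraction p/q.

alpha=12, beta=1425/16

obs 1: x=-5 → posterior Inverse-Gamma(15/2, 41/4)
obs 2: x=-5/4 → posterior Inverse-Gamma(8, 329/32)
obs 3: x=4 → posterior Inverse-Gamma(17/2, 729/32)
obs 4: x=4 → posterior Inverse-Gamma(9, 1129/32)
obs 5: x=7 → posterior Inverse-Gamma(19/2, 2153/32)
obs 6: x=1/4 → posterior Inverse-Gamma(10, 1089/16)
obs 7: x=-2 → posterior Inverse-Gamma(21/2, 1097/16)
obs 8: x=-7 → posterior Inverse-Gamma(11, 1385/16)
obs 9: x=-3 → posterior Inverse-Gamma(23/2, 1417/16)
obs 10: x=0 → posterior Inverse-Gamma(12, 1425/16)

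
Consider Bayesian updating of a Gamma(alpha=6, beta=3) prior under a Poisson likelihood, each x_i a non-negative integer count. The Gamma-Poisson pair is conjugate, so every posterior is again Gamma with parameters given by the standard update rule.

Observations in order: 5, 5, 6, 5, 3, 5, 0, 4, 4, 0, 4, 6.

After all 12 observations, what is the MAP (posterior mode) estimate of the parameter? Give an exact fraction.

52/15

obs 1: x=5 → posterior Gamma(11, 4)
obs 2: x=5 → posterior Gamma(16, 5)
obs 3: x=6 → posterior Gamma(22, 6)
obs 4: x=5 → posterior Gamma(27, 7)
obs 5: x=3 → posterior Gamma(30, 8)
obs 6: x=5 → posterior Gamma(35, 9)
obs 7: x=0 → posterior Gamma(35, 10)
obs 8: x=4 → posterior Gamma(39, 11)
obs 9: x=4 → posterior Gamma(43, 12)
obs 10: x=0 → posterior Gamma(43, 13)
obs 11: x=4 → posterior Gamma(47, 14)
obs 12: x=6 → posterior Gamma(53, 15)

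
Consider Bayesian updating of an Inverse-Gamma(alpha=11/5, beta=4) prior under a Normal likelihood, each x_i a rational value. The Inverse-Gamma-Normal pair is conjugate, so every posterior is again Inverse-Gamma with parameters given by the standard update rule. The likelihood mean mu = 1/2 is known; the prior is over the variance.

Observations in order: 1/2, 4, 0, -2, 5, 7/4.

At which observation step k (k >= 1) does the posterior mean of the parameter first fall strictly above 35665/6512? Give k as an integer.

obs 1: x=1/2 → posterior Inverse-Gamma(27/10, 4)
obs 2: x=4 → posterior Inverse-Gamma(16/5, 81/8)
obs 3: x=0 → posterior Inverse-Gamma(37/10, 41/4)
obs 4: x=-2 → posterior Inverse-Gamma(21/5, 107/8)
obs 5: x=5 → posterior Inverse-Gamma(47/10, 47/2)
obs 6: x=7/4 → posterior Inverse-Gamma(26/5, 777/32)

k = 5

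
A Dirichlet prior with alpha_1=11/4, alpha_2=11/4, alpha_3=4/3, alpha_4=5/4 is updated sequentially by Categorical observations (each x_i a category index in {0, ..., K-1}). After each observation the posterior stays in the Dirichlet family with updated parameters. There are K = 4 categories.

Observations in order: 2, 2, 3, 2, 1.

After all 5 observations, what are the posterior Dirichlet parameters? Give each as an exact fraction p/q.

alpha_1=11/4, alpha_2=15/4, alpha_3=13/3, alpha_4=9/4

obs 1: x=2 → posterior Dirichlet(11/4, 11/4, 7/3, 5/4)
obs 2: x=2 → posterior Dirichlet(11/4, 11/4, 10/3, 5/4)
obs 3: x=3 → posterior Dirichlet(11/4, 11/4, 10/3, 9/4)
obs 4: x=2 → posterior Dirichlet(11/4, 11/4, 13/3, 9/4)
obs 5: x=1 → posterior Dirichlet(11/4, 15/4, 13/3, 9/4)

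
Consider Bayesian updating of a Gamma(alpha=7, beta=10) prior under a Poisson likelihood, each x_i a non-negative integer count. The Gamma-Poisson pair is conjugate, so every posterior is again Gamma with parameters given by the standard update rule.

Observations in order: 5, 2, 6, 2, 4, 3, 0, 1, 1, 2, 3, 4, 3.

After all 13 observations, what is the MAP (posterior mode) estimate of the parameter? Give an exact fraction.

42/23

obs 1: x=5 → posterior Gamma(12, 11)
obs 2: x=2 → posterior Gamma(14, 12)
obs 3: x=6 → posterior Gamma(20, 13)
obs 4: x=2 → posterior Gamma(22, 14)
obs 5: x=4 → posterior Gamma(26, 15)
obs 6: x=3 → posterior Gamma(29, 16)
obs 7: x=0 → posterior Gamma(29, 17)
obs 8: x=1 → posterior Gamma(30, 18)
obs 9: x=1 → posterior Gamma(31, 19)
obs 10: x=2 → posterior Gamma(33, 20)
obs 11: x=3 → posterior Gamma(36, 21)
obs 12: x=4 → posterior Gamma(40, 22)
obs 13: x=3 → posterior Gamma(43, 23)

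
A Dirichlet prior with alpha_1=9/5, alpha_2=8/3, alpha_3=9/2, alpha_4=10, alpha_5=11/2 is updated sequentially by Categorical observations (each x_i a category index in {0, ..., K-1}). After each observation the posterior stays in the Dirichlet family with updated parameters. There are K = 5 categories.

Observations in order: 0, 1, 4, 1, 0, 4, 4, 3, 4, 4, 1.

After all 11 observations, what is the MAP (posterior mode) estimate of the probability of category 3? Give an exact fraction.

150/457

obs 1: x=0 → posterior Dirichlet(14/5, 8/3, 9/2, 10, 11/2)
obs 2: x=1 → posterior Dirichlet(14/5, 11/3, 9/2, 10, 11/2)
obs 3: x=4 → posterior Dirichlet(14/5, 11/3, 9/2, 10, 13/2)
obs 4: x=1 → posterior Dirichlet(14/5, 14/3, 9/2, 10, 13/2)
obs 5: x=0 → posterior Dirichlet(19/5, 14/3, 9/2, 10, 13/2)
obs 6: x=4 → posterior Dirichlet(19/5, 14/3, 9/2, 10, 15/2)
obs 7: x=4 → posterior Dirichlet(19/5, 14/3, 9/2, 10, 17/2)
obs 8: x=3 → posterior Dirichlet(19/5, 14/3, 9/2, 11, 17/2)
obs 9: x=4 → posterior Dirichlet(19/5, 14/3, 9/2, 11, 19/2)
obs 10: x=4 → posterior Dirichlet(19/5, 14/3, 9/2, 11, 21/2)
obs 11: x=1 → posterior Dirichlet(19/5, 17/3, 9/2, 11, 21/2)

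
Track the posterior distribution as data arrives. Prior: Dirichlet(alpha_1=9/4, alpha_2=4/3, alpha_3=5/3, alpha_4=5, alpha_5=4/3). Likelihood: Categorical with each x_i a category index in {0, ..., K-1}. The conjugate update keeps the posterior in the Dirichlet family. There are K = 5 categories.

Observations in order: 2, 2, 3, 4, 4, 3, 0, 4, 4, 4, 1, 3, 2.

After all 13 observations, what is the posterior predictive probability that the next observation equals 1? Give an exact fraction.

obs 1: x=2 → posterior Dirichlet(9/4, 4/3, 8/3, 5, 4/3)
obs 2: x=2 → posterior Dirichlet(9/4, 4/3, 11/3, 5, 4/3)
obs 3: x=3 → posterior Dirichlet(9/4, 4/3, 11/3, 6, 4/3)
obs 4: x=4 → posterior Dirichlet(9/4, 4/3, 11/3, 6, 7/3)
obs 5: x=4 → posterior Dirichlet(9/4, 4/3, 11/3, 6, 10/3)
obs 6: x=3 → posterior Dirichlet(9/4, 4/3, 11/3, 7, 10/3)
obs 7: x=0 → posterior Dirichlet(13/4, 4/3, 11/3, 7, 10/3)
obs 8: x=4 → posterior Dirichlet(13/4, 4/3, 11/3, 7, 13/3)
obs 9: x=4 → posterior Dirichlet(13/4, 4/3, 11/3, 7, 16/3)
obs 10: x=4 → posterior Dirichlet(13/4, 4/3, 11/3, 7, 19/3)
obs 11: x=1 → posterior Dirichlet(13/4, 7/3, 11/3, 7, 19/3)
obs 12: x=3 → posterior Dirichlet(13/4, 7/3, 11/3, 8, 19/3)
obs 13: x=2 → posterior Dirichlet(13/4, 7/3, 14/3, 8, 19/3)

28/295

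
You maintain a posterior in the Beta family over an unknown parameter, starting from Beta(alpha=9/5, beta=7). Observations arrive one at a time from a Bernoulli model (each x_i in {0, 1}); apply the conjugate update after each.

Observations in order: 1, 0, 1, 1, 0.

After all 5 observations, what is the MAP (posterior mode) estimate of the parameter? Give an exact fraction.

obs 1: x=1 → posterior Beta(14/5, 7)
obs 2: x=0 → posterior Beta(14/5, 8)
obs 3: x=1 → posterior Beta(19/5, 8)
obs 4: x=1 → posterior Beta(24/5, 8)
obs 5: x=0 → posterior Beta(24/5, 9)

19/59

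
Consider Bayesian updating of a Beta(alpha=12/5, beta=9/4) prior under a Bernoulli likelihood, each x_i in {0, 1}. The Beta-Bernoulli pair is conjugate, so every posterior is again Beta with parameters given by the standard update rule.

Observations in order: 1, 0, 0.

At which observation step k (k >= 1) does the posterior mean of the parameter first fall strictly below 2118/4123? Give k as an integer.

k = 2

obs 1: x=1 → posterior Beta(17/5, 9/4)
obs 2: x=0 → posterior Beta(17/5, 13/4)
obs 3: x=0 → posterior Beta(17/5, 17/4)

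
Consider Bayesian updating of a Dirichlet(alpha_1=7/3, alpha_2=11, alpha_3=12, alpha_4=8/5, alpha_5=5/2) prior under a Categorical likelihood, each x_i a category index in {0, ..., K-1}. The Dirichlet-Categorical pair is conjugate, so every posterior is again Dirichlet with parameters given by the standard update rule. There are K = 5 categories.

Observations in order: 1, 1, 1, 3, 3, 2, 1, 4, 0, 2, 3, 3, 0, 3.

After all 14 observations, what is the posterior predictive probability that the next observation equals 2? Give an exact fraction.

420/1303

obs 1: x=1 → posterior Dirichlet(7/3, 12, 12, 8/5, 5/2)
obs 2: x=1 → posterior Dirichlet(7/3, 13, 12, 8/5, 5/2)
obs 3: x=1 → posterior Dirichlet(7/3, 14, 12, 8/5, 5/2)
obs 4: x=3 → posterior Dirichlet(7/3, 14, 12, 13/5, 5/2)
obs 5: x=3 → posterior Dirichlet(7/3, 14, 12, 18/5, 5/2)
obs 6: x=2 → posterior Dirichlet(7/3, 14, 13, 18/5, 5/2)
obs 7: x=1 → posterior Dirichlet(7/3, 15, 13, 18/5, 5/2)
obs 8: x=4 → posterior Dirichlet(7/3, 15, 13, 18/5, 7/2)
obs 9: x=0 → posterior Dirichlet(10/3, 15, 13, 18/5, 7/2)
obs 10: x=2 → posterior Dirichlet(10/3, 15, 14, 18/5, 7/2)
obs 11: x=3 → posterior Dirichlet(10/3, 15, 14, 23/5, 7/2)
obs 12: x=3 → posterior Dirichlet(10/3, 15, 14, 28/5, 7/2)
obs 13: x=0 → posterior Dirichlet(13/3, 15, 14, 28/5, 7/2)
obs 14: x=3 → posterior Dirichlet(13/3, 15, 14, 33/5, 7/2)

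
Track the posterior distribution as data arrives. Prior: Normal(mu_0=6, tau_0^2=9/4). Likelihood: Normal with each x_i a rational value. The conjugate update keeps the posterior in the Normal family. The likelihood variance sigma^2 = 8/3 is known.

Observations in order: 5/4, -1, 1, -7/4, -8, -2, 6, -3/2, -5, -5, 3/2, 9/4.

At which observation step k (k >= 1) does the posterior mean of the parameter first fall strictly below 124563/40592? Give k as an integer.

k = 2

obs 1: x=5/4 → posterior Normal(903/236, 72/59)
obs 2: x=-1 → posterior Normal(795/344, 36/43)
obs 3: x=1 → posterior Normal(903/452, 72/113)
obs 4: x=-7/4 → posterior Normal(51/40, 18/35)
obs 5: x=-8 → posterior Normal(-75/334, 72/167)
obs 6: x=-2 → posterior Normal(-183/388, 36/97)
obs 7: x=6 → posterior Normal(141/442, 72/221)
obs 8: x=-3/2 → posterior Normal(15/124, 9/31)
obs 9: x=-5 → posterior Normal(-21/55, 72/275)
obs 10: x=-5 → posterior Normal(-120/151, 36/151)
obs 11: x=3/2 → posterior Normal(-57/94, 72/329)
obs 12: x=9/4 → posterior Normal(-555/1424, 18/89)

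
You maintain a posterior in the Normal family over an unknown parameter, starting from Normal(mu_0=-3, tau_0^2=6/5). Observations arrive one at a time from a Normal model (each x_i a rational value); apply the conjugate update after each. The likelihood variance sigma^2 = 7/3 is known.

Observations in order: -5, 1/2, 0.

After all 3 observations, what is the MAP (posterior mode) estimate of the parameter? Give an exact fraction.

obs 1: x=-5 → posterior Normal(-195/53, 42/53)
obs 2: x=1/2 → posterior Normal(-186/71, 42/71)
obs 3: x=0 → posterior Normal(-186/89, 42/89)

-186/89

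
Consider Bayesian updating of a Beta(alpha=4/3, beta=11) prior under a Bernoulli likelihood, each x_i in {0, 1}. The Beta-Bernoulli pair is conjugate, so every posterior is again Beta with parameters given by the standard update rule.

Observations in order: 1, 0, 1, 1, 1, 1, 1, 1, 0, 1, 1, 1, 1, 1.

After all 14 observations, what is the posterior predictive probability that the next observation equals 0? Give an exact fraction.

obs 1: x=1 → posterior Beta(7/3, 11)
obs 2: x=0 → posterior Beta(7/3, 12)
obs 3: x=1 → posterior Beta(10/3, 12)
obs 4: x=1 → posterior Beta(13/3, 12)
obs 5: x=1 → posterior Beta(16/3, 12)
obs 6: x=1 → posterior Beta(19/3, 12)
obs 7: x=1 → posterior Beta(22/3, 12)
obs 8: x=1 → posterior Beta(25/3, 12)
obs 9: x=0 → posterior Beta(25/3, 13)
obs 10: x=1 → posterior Beta(28/3, 13)
obs 11: x=1 → posterior Beta(31/3, 13)
obs 12: x=1 → posterior Beta(34/3, 13)
obs 13: x=1 → posterior Beta(37/3, 13)
obs 14: x=1 → posterior Beta(40/3, 13)

39/79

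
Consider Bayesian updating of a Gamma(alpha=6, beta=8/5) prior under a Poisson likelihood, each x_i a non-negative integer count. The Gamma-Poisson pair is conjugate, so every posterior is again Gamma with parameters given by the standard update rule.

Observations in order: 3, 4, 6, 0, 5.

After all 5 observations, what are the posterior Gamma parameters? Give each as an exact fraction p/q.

alpha=24, beta=33/5

obs 1: x=3 → posterior Gamma(9, 13/5)
obs 2: x=4 → posterior Gamma(13, 18/5)
obs 3: x=6 → posterior Gamma(19, 23/5)
obs 4: x=0 → posterior Gamma(19, 28/5)
obs 5: x=5 → posterior Gamma(24, 33/5)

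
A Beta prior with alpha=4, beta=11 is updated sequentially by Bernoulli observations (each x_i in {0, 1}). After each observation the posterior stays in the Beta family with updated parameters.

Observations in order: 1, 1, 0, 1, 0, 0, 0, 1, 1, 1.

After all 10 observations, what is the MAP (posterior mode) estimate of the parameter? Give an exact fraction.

9/23

obs 1: x=1 → posterior Beta(5, 11)
obs 2: x=1 → posterior Beta(6, 11)
obs 3: x=0 → posterior Beta(6, 12)
obs 4: x=1 → posterior Beta(7, 12)
obs 5: x=0 → posterior Beta(7, 13)
obs 6: x=0 → posterior Beta(7, 14)
obs 7: x=0 → posterior Beta(7, 15)
obs 8: x=1 → posterior Beta(8, 15)
obs 9: x=1 → posterior Beta(9, 15)
obs 10: x=1 → posterior Beta(10, 15)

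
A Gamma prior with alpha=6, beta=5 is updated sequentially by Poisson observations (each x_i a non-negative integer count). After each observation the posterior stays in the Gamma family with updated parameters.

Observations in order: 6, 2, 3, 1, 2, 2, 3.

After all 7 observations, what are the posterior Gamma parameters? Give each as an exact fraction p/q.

alpha=25, beta=12

obs 1: x=6 → posterior Gamma(12, 6)
obs 2: x=2 → posterior Gamma(14, 7)
obs 3: x=3 → posterior Gamma(17, 8)
obs 4: x=1 → posterior Gamma(18, 9)
obs 5: x=2 → posterior Gamma(20, 10)
obs 6: x=2 → posterior Gamma(22, 11)
obs 7: x=3 → posterior Gamma(25, 12)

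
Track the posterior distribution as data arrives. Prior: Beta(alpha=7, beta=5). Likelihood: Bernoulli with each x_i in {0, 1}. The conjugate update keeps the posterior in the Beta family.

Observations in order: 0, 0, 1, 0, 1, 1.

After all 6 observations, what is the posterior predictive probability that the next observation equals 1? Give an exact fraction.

obs 1: x=0 → posterior Beta(7, 6)
obs 2: x=0 → posterior Beta(7, 7)
obs 3: x=1 → posterior Beta(8, 7)
obs 4: x=0 → posterior Beta(8, 8)
obs 5: x=1 → posterior Beta(9, 8)
obs 6: x=1 → posterior Beta(10, 8)

5/9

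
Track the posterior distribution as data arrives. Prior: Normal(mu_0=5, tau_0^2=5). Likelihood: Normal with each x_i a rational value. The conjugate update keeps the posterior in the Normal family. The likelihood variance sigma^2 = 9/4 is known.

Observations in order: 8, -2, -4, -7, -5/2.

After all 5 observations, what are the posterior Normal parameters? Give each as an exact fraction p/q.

mu_0=-105/109, tau_0^2=45/109

obs 1: x=8 → posterior Normal(205/29, 45/29)
obs 2: x=-2 → posterior Normal(165/49, 45/49)
obs 3: x=-4 → posterior Normal(85/69, 15/23)
obs 4: x=-7 → posterior Normal(-55/89, 45/89)
obs 5: x=-5/2 → posterior Normal(-105/109, 45/109)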